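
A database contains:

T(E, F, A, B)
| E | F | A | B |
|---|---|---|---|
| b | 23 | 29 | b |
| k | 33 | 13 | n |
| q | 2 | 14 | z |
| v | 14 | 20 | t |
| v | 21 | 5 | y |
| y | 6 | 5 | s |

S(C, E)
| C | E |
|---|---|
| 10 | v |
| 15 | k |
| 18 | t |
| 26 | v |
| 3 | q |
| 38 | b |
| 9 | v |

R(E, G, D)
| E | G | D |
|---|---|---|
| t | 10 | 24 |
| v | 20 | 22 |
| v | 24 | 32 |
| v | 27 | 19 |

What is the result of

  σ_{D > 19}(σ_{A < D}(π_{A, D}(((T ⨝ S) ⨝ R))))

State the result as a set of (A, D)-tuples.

{(20, 22), (20, 32), (5, 22), (5, 32)}

Joining T and S on E yields {(b, 23, 29, b, 38), (k, 33, 13, n, 15), (q, 2, 14, z, 3), (v, 14, 20, t, 10), (v, 14, 20, t, 26), (v, 14, 20, t, 9), (v, 21, 5, y, 10), (v, 21, 5, y, 26), (v, 21, 5, y, 9)}.
Joining (T ⨝ S) and R on E yields {(v, 14, 20, t, 10, 20, 22), (v, 14, 20, t, 10, 24, 32), (v, 14, 20, t, 10, 27, 19), (v, 14, 20, t, 26, 20, 22), (v, 14, 20, t, 26, 24, 32), (v, 14, 20, t, 26, 27, 19), (v, 14, 20, t, 9, 20, 22), (v, 14, 20, t, 9, 24, 32), (v, 14, 20, t, 9, 27, 19), (v, 21, 5, y, 10, 20, 22), (v, 21, 5, y, 10, 24, 32), (v, 21, 5, y, 10, 27, 19), (v, 21, 5, y, 26, 20, 22), (v, 21, 5, y, 26, 24, 32), (v, 21, 5, y, 26, 27, 19), (v, 21, 5, y, 9, 20, 22), (v, 21, 5, y, 9, 24, 32), (v, 21, 5, y, 9, 27, 19)}.
Keep only column(s) A, D (12 duplicate(s) eliminated): {(20, 19), (20, 22), (20, 32), (5, 19), (5, 22), (5, 32)}
Apply σ_{A < D}; surviving tuples: {(20, 22), (20, 32), (5, 19), (5, 22), (5, 32)}
Apply σ_{D > 19}; surviving tuples: {(20, 22), (20, 32), (5, 22), (5, 32)}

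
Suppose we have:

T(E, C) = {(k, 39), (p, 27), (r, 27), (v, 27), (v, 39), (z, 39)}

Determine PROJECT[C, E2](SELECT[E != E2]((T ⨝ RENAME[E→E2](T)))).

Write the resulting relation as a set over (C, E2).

{(27, p), (27, r), (27, v), (39, k), (39, v), (39, z)}

ρ[E→E2]: schema becomes (E2, C); tuples unchanged.
T ⋈ RENAME[E→E2](T) (natural join on C): {(k, 39, k), (k, 39, v), (k, 39, z), (p, 27, p), (p, 27, r), (p, 27, v), (r, 27, p), (r, 27, r), (r, 27, v), (v, 27, p), (v, 27, r), (v, 27, v), (v, 39, k), (v, 39, v), (v, 39, z), (z, 39, k), (z, 39, v), (z, 39, z)}
σ[E != E2]: keep tuples satisfying E != E2 → {(k, 39, v), (k, 39, z), (p, 27, r), (p, 27, v), (r, 27, p), (r, 27, v), (v, 27, p), (v, 27, r), (v, 39, k), (v, 39, z), (z, 39, k), (z, 39, v)}
Keep only column(s) C, E2 (6 duplicate(s) eliminated): {(27, p), (27, r), (27, v), (39, k), (39, v), (39, z)}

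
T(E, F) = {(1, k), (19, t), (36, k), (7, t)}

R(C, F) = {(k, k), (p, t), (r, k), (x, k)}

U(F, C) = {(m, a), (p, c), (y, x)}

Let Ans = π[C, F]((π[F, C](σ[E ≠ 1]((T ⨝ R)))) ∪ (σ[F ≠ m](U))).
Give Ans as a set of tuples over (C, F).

{(c, p), (k, k), (p, t), (r, k), (x, k), (x, y)}

T ⋈ R (natural join on F): {(1, k, k), (1, k, r), (1, k, x), (19, t, p), (36, k, k), (36, k, r), (36, k, x), (7, t, p)}
Selection E ≠ 1: {(19, t, p), (36, k, k), (36, k, r), (36, k, x), (7, t, p)}
π_{F, C} gives {(k, k), (k, r), (k, x), (t, p)} (1 duplicate(s) eliminated).
Selection F ≠ m: {(p, c), (y, x)}
Union: {(k, k), (k, r), (k, x), (t, p)} with {(p, c), (y, x)} → {(k, k), (k, r), (k, x), (p, c), (t, p), (y, x)}
π_{C, F} gives {(c, p), (k, k), (p, t), (r, k), (x, k), (x, y)}.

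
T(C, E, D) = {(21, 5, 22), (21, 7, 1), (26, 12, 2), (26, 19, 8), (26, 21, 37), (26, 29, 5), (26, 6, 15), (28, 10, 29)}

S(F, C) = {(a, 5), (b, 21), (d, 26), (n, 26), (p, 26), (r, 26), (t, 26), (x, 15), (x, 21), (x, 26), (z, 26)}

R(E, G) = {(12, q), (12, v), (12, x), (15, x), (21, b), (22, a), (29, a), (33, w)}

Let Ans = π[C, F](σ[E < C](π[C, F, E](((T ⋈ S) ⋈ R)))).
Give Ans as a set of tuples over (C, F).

{(26, d), (26, n), (26, p), (26, r), (26, t), (26, x), (26, z)}

T ⋈ S (natural join on C): {(21, 5, 22, b), (21, 5, 22, x), (21, 7, 1, b), (21, 7, 1, x), (26, 12, 2, d), (26, 12, 2, n), (26, 12, 2, p), (26, 12, 2, r), (26, 12, 2, t), (26, 12, 2, x), (26, 12, 2, z), (26, 19, 8, d), (26, 19, 8, n), (26, 19, 8, p), (26, 19, 8, r), (26, 19, 8, t), (26, 19, 8, x), (26, 19, 8, z), (26, 21, 37, d), (26, 21, 37, n), (26, 21, 37, p), (26, 21, 37, r), (26, 21, 37, t), (26, 21, 37, x), (26, 21, 37, z), (26, 29, 5, d), (26, 29, 5, n), (26, 29, 5, p), (26, 29, 5, r), (26, 29, 5, t), (26, 29, 5, x), (26, 29, 5, z), (26, 6, 15, d), (26, 6, 15, n), (26, 6, 15, p), (26, 6, 15, r), (26, 6, 15, t), (26, 6, 15, x), (26, 6, 15, z)}
(T ⋈ S) ⋈ R (natural join on E): {(26, 12, 2, d, q), (26, 12, 2, d, v), (26, 12, 2, d, x), (26, 12, 2, n, q), (26, 12, 2, n, v), (26, 12, 2, n, x), (26, 12, 2, p, q), (26, 12, 2, p, v), (26, 12, 2, p, x), (26, 12, 2, r, q), (26, 12, 2, r, v), (26, 12, 2, r, x), (26, 12, 2, t, q), (26, 12, 2, t, v), (26, 12, 2, t, x), (26, 12, 2, x, q), (26, 12, 2, x, v), (26, 12, 2, x, x), (26, 12, 2, z, q), (26, 12, 2, z, v), (26, 12, 2, z, x), (26, 21, 37, d, b), (26, 21, 37, n, b), (26, 21, 37, p, b), (26, 21, 37, r, b), (26, 21, 37, t, b), (26, 21, 37, x, b), (26, 21, 37, z, b), (26, 29, 5, d, a), (26, 29, 5, n, a), (26, 29, 5, p, a), (26, 29, 5, r, a), (26, 29, 5, t, a), (26, 29, 5, x, a), (26, 29, 5, z, a)}
Projecting to C, F, E (14 duplicate(s) eliminated): {(26, d, 12), (26, d, 21), (26, d, 29), (26, n, 12), (26, n, 21), (26, n, 29), (26, p, 12), (26, p, 21), (26, p, 29), (26, r, 12), (26, r, 21), (26, r, 29), (26, t, 12), (26, t, 21), (26, t, 29), (26, x, 12), (26, x, 21), (26, x, 29), (26, z, 12), (26, z, 21), (26, z, 29)}
σ[E < C]: keep tuples satisfying E < C → {(26, d, 12), (26, d, 21), (26, n, 12), (26, n, 21), (26, p, 12), (26, p, 21), (26, r, 12), (26, r, 21), (26, t, 12), (26, t, 21), (26, x, 12), (26, x, 21), (26, z, 12), (26, z, 21)}
Projecting to C, F (7 duplicate(s) eliminated): {(26, d), (26, n), (26, p), (26, r), (26, t), (26, x), (26, z)}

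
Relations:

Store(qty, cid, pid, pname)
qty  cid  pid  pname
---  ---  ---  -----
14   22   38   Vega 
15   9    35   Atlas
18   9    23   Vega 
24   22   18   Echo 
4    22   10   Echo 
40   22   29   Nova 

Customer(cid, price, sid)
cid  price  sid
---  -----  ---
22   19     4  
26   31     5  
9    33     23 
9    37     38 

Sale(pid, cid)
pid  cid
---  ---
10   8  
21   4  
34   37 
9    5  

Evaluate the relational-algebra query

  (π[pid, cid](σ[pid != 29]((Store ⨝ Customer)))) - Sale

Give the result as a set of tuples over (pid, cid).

{(10, 22), (18, 22), (23, 9), (35, 9), (38, 22)}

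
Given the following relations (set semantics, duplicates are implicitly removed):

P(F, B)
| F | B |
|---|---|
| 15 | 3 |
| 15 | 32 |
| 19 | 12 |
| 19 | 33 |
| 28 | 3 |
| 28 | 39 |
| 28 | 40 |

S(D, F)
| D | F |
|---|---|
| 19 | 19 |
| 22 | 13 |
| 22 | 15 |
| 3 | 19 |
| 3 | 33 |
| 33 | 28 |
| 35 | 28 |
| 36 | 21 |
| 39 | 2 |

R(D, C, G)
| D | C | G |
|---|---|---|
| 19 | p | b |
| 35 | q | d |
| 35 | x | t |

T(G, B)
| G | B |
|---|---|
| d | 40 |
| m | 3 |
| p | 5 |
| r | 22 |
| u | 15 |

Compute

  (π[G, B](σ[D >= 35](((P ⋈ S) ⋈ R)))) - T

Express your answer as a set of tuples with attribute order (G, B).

{(d, 3), (d, 39), (t, 3), (t, 39), (t, 40)}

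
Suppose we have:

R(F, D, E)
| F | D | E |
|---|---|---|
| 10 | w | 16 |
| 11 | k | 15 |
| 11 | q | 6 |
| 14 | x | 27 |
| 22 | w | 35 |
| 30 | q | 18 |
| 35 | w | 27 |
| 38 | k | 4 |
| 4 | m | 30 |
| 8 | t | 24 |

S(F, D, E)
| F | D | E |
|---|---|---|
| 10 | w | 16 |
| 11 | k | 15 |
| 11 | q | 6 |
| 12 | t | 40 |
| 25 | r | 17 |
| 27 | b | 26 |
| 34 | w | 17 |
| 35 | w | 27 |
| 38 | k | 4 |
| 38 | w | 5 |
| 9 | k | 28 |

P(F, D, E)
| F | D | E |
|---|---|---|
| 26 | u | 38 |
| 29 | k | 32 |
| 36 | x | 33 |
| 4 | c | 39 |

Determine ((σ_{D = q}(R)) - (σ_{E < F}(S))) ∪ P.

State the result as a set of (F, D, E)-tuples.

Filtering on D = q leaves {(11, q, 6), (30, q, 18)}.
Filtering on E < F leaves {(11, q, 6), (25, r, 17), (27, b, 26), (34, w, 17), (35, w, 27), (38, k, 4), (38, w, 5)}.
Difference: {(11, q, 6), (30, q, 18)} with {(11, q, 6), (25, r, 17), (27, b, 26), (34, w, 17), (35, w, 27), (38, k, 4), (38, w, 5)} → {(30, q, 18)}
Union: {(30, q, 18)} with {(26, u, 38), (29, k, 32), (36, x, 33), (4, c, 39)} → {(26, u, 38), (29, k, 32), (30, q, 18), (36, x, 33), (4, c, 39)}

{(26, u, 38), (29, k, 32), (30, q, 18), (36, x, 33), (4, c, 39)}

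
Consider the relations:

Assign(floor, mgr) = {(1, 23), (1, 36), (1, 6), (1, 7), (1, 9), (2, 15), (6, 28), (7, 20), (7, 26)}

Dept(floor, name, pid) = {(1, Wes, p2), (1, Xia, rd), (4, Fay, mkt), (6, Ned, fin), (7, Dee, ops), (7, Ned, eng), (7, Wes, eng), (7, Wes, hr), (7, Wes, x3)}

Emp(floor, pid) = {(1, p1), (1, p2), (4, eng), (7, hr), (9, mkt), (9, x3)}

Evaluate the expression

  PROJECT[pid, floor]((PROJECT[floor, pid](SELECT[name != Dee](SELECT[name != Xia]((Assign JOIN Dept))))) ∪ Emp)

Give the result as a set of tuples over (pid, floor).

Natural join on floor: {(1, 23, Wes, p2), (1, 23, Xia, rd), (1, 36, Wes, p2), (1, 36, Xia, rd), (1, 6, Wes, p2), (1, 6, Xia, rd), (1, 7, Wes, p2), (1, 7, Xia, rd), (1, 9, Wes, p2), (1, 9, Xia, rd), (6, 28, Ned, fin), (7, 20, Dee, ops), (7, 20, Ned, eng), (7, 20, Wes, eng), (7, 20, Wes, hr), (7, 20, Wes, x3), (7, 26, Dee, ops), (7, 26, Ned, eng), (7, 26, Wes, eng), (7, 26, Wes, hr), (7, 26, Wes, x3)}
Selection name != Xia: {(1, 23, Wes, p2), (1, 36, Wes, p2), (1, 6, Wes, p2), (1, 7, Wes, p2), (1, 9, Wes, p2), (6, 28, Ned, fin), (7, 20, Dee, ops), (7, 20, Ned, eng), (7, 20, Wes, eng), (7, 20, Wes, hr), (7, 20, Wes, x3), (7, 26, Dee, ops), (7, 26, Ned, eng), (7, 26, Wes, eng), (7, 26, Wes, hr), (7, 26, Wes, x3)}
Selection name != Dee: {(1, 23, Wes, p2), (1, 36, Wes, p2), (1, 6, Wes, p2), (1, 7, Wes, p2), (1, 9, Wes, p2), (6, 28, Ned, fin), (7, 20, Ned, eng), (7, 20, Wes, eng), (7, 20, Wes, hr), (7, 20, Wes, x3), (7, 26, Ned, eng), (7, 26, Wes, eng), (7, 26, Wes, hr), (7, 26, Wes, x3)}
Projecting to floor, pid (9 duplicate(s) eliminated): {(1, p2), (6, fin), (7, eng), (7, hr), (7, x3)}
Set union of the two operands is {(1, p1), (1, p2), (4, eng), (6, fin), (7, eng), (7, hr), (7, x3), (9, mkt), (9, x3)}.
Projecting to pid, floor: {(eng, 4), (eng, 7), (fin, 6), (hr, 7), (mkt, 9), (p1, 1), (p2, 1), (x3, 7), (x3, 9)}

{(eng, 4), (eng, 7), (fin, 6), (hr, 7), (mkt, 9), (p1, 1), (p2, 1), (x3, 7), (x3, 9)}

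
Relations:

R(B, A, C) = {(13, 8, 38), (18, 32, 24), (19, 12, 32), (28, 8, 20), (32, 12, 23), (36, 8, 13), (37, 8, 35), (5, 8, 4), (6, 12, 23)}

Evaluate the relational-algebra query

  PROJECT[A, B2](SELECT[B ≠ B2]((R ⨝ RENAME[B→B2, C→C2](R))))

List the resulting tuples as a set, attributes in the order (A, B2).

ρ[B→B2, C→C2]: schema becomes (B2, A, C2); tuples unchanged.
Natural join on A: {(13, 8, 38, 13, 38), (13, 8, 38, 28, 20), (13, 8, 38, 36, 13), (13, 8, 38, 37, 35), (13, 8, 38, 5, 4), (18, 32, 24, 18, 24), (19, 12, 32, 19, 32), (19, 12, 32, 32, 23), (19, 12, 32, 6, 23), (28, 8, 20, 13, 38), (28, 8, 20, 28, 20), (28, 8, 20, 36, 13), (28, 8, 20, 37, 35), (28, 8, 20, 5, 4), (32, 12, 23, 19, 32), (32, 12, 23, 32, 23), (32, 12, 23, 6, 23), (36, 8, 13, 13, 38), (36, 8, 13, 28, 20), (36, 8, 13, 36, 13), (36, 8, 13, 37, 35), (36, 8, 13, 5, 4), (37, 8, 35, 13, 38), (37, 8, 35, 28, 20), (37, 8, 35, 36, 13), (37, 8, 35, 37, 35), (37, 8, 35, 5, 4), (5, 8, 4, 13, 38), (5, 8, 4, 28, 20), (5, 8, 4, 36, 13), (5, 8, 4, 37, 35), (5, 8, 4, 5, 4), (6, 12, 23, 19, 32), (6, 12, 23, 32, 23), (6, 12, 23, 6, 23)}
Apply σ_{B ≠ B2}; surviving tuples: {(13, 8, 38, 28, 20), (13, 8, 38, 36, 13), (13, 8, 38, 37, 35), (13, 8, 38, 5, 4), (19, 12, 32, 32, 23), (19, 12, 32, 6, 23), (28, 8, 20, 13, 38), (28, 8, 20, 36, 13), (28, 8, 20, 37, 35), (28, 8, 20, 5, 4), (32, 12, 23, 19, 32), (32, 12, 23, 6, 23), (36, 8, 13, 13, 38), (36, 8, 13, 28, 20), (36, 8, 13, 37, 35), (36, 8, 13, 5, 4), (37, 8, 35, 13, 38), (37, 8, 35, 28, 20), (37, 8, 35, 36, 13), (37, 8, 35, 5, 4), (5, 8, 4, 13, 38), (5, 8, 4, 28, 20), (5, 8, 4, 36, 13), (5, 8, 4, 37, 35), (6, 12, 23, 19, 32), (6, 12, 23, 32, 23)}
Keep only column(s) A, B2 (18 duplicate(s) eliminated): {(12, 19), (12, 32), (12, 6), (8, 13), (8, 28), (8, 36), (8, 37), (8, 5)}

{(12, 19), (12, 32), (12, 6), (8, 13), (8, 28), (8, 36), (8, 37), (8, 5)}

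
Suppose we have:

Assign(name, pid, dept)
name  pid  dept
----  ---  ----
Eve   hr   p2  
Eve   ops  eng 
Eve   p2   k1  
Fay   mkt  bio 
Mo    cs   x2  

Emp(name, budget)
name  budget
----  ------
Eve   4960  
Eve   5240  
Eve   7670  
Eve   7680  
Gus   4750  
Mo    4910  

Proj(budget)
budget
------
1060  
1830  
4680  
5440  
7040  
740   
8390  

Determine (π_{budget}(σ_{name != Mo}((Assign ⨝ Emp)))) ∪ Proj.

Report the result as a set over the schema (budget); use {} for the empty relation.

{1060, 1830, 4680, 4960, 5240, 5440, 7040, 740, 7670, 7680, 8390}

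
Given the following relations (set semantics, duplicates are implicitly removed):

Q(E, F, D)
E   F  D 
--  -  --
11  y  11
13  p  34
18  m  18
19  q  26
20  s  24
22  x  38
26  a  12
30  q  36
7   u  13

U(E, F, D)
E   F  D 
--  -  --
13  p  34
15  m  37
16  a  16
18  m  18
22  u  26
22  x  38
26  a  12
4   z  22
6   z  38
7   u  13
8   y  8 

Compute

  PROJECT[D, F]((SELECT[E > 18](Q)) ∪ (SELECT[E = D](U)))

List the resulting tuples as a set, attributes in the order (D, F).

{(12, a), (16, a), (18, m), (24, s), (26, q), (36, q), (38, x), (8, y)}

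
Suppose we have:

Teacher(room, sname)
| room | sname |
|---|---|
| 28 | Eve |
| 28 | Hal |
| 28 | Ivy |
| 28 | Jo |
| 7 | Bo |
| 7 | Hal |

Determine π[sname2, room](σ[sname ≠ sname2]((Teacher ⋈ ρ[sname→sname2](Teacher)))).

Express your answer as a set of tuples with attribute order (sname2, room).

ρ[sname→sname2]: schema becomes (room, sname2); tuples unchanged.
Teacher ⋈ ρ[sname→sname2](Teacher) (natural join on room): {(28, Eve, Eve), (28, Eve, Hal), (28, Eve, Ivy), (28, Eve, Jo), (28, Hal, Eve), (28, Hal, Hal), (28, Hal, Ivy), (28, Hal, Jo), (28, Ivy, Eve), (28, Ivy, Hal), (28, Ivy, Ivy), (28, Ivy, Jo), (28, Jo, Eve), (28, Jo, Hal), (28, Jo, Ivy), (28, Jo, Jo), (7, Bo, Bo), (7, Bo, Hal), (7, Hal, Bo), (7, Hal, Hal)}
Selection sname ≠ sname2: {(28, Eve, Hal), (28, Eve, Ivy), (28, Eve, Jo), (28, Hal, Eve), (28, Hal, Ivy), (28, Hal, Jo), (28, Ivy, Eve), (28, Ivy, Hal), (28, Ivy, Jo), (28, Jo, Eve), (28, Jo, Hal), (28, Jo, Ivy), (7, Bo, Hal), (7, Hal, Bo)}
Projecting to sname2, room (8 duplicate(s) eliminated): {(Bo, 7), (Eve, 28), (Hal, 28), (Hal, 7), (Ivy, 28), (Jo, 28)}

{(Bo, 7), (Eve, 28), (Hal, 28), (Hal, 7), (Ivy, 28), (Jo, 28)}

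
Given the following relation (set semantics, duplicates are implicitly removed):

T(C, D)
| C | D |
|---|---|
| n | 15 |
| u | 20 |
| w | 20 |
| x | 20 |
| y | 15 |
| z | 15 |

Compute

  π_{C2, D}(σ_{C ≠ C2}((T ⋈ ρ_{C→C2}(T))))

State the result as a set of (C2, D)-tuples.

ρ[C→C2]: schema becomes (C2, D); tuples unchanged.
T ⋈ ρ_{C→C2}(T) (natural join on D): {(n, 15, n), (n, 15, y), (n, 15, z), (u, 20, u), (u, 20, w), (u, 20, x), (w, 20, u), (w, 20, w), (w, 20, x), (x, 20, u), (x, 20, w), (x, 20, x), (y, 15, n), (y, 15, y), (y, 15, z), (z, 15, n), (z, 15, y), (z, 15, z)}
Filtering on C ≠ C2 leaves {(n, 15, y), (n, 15, z), (u, 20, w), (u, 20, x), (w, 20, u), (w, 20, x), (x, 20, u), (x, 20, w), (y, 15, n), (y, 15, z), (z, 15, n), (z, 15, y)}.
π_{C2, D} gives {(n, 15), (u, 20), (w, 20), (x, 20), (y, 15), (z, 15)} (6 duplicate(s) eliminated).

{(n, 15), (u, 20), (w, 20), (x, 20), (y, 15), (z, 15)}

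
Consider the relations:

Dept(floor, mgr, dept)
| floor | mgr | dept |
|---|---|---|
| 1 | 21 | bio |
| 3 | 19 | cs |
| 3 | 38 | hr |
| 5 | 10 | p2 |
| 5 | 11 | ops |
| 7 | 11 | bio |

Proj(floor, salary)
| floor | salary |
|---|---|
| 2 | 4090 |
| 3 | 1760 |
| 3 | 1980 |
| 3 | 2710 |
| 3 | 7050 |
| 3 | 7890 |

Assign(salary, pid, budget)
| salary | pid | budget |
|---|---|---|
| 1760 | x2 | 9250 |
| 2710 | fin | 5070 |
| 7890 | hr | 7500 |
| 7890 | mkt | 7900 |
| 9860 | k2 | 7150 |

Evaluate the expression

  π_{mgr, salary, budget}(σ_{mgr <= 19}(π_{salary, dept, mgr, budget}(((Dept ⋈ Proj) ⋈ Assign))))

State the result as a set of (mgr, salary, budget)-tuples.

{(19, 1760, 9250), (19, 2710, 5070), (19, 7890, 7500), (19, 7890, 7900)}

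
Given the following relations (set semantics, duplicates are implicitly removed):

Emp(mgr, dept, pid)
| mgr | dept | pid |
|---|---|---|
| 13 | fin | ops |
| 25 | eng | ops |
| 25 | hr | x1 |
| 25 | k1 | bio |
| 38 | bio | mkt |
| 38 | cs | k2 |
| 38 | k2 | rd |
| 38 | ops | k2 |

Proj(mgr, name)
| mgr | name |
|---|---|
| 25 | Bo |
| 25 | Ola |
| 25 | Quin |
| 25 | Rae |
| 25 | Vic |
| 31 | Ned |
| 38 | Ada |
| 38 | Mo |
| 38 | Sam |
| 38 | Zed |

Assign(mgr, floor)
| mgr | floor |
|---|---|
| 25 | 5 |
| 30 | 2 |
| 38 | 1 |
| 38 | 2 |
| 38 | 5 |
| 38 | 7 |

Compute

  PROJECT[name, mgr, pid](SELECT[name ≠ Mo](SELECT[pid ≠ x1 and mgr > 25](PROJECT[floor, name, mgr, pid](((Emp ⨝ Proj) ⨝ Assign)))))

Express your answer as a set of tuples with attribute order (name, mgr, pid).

{(Ada, 38, k2), (Ada, 38, mkt), (Ada, 38, rd), (Sam, 38, k2), (Sam, 38, mkt), (Sam, 38, rd), (Zed, 38, k2), (Zed, 38, mkt), (Zed, 38, rd)}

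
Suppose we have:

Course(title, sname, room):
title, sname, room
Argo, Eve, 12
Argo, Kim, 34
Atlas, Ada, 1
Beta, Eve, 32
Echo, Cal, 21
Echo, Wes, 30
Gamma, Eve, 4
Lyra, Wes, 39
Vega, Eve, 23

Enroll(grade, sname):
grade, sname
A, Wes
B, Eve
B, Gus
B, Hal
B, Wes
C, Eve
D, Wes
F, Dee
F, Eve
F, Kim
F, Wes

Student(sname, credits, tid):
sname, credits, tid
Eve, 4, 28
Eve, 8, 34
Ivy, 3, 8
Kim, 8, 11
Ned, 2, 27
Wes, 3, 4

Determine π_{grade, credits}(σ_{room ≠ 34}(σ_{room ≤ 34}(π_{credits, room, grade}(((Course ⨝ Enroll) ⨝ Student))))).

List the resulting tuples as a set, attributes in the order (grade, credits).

{(A, 3), (B, 3), (B, 4), (B, 8), (C, 4), (C, 8), (D, 3), (F, 3), (F, 4), (F, 8)}

Joining Course and Enroll on sname yields {(Argo, Eve, 12, B), (Argo, Eve, 12, C), (Argo, Eve, 12, F), (Argo, Kim, 34, F), (Beta, Eve, 32, B), (Beta, Eve, 32, C), (Beta, Eve, 32, F), (Echo, Wes, 30, A), (Echo, Wes, 30, B), (Echo, Wes, 30, D), (Echo, Wes, 30, F), (Gamma, Eve, 4, B), (Gamma, Eve, 4, C), (Gamma, Eve, 4, F), (Lyra, Wes, 39, A), (Lyra, Wes, 39, B), (Lyra, Wes, 39, D), (Lyra, Wes, 39, F), (Vega, Eve, 23, B), (Vega, Eve, 23, C), (Vega, Eve, 23, F)}.
Joining (Course ⨝ Enroll) and Student on sname yields {(Argo, Eve, 12, B, 4, 28), (Argo, Eve, 12, B, 8, 34), (Argo, Eve, 12, C, 4, 28), (Argo, Eve, 12, C, 8, 34), (Argo, Eve, 12, F, 4, 28), (Argo, Eve, 12, F, 8, 34), (Argo, Kim, 34, F, 8, 11), (Beta, Eve, 32, B, 4, 28), (Beta, Eve, 32, B, 8, 34), (Beta, Eve, 32, C, 4, 28), (Beta, Eve, 32, C, 8, 34), (Beta, Eve, 32, F, 4, 28), (Beta, Eve, 32, F, 8, 34), (Echo, Wes, 30, A, 3, 4), (Echo, Wes, 30, B, 3, 4), (Echo, Wes, 30, D, 3, 4), (Echo, Wes, 30, F, 3, 4), (Gamma, Eve, 4, B, 4, 28), (Gamma, Eve, 4, B, 8, 34), (Gamma, Eve, 4, C, 4, 28), (Gamma, Eve, 4, C, 8, 34), (Gamma, Eve, 4, F, 4, 28), (Gamma, Eve, 4, F, 8, 34), (Lyra, Wes, 39, A, 3, 4), (Lyra, Wes, 39, B, 3, 4), (Lyra, Wes, 39, D, 3, 4), (Lyra, Wes, 39, F, 3, 4), (Vega, Eve, 23, B, 4, 28), (Vega, Eve, 23, B, 8, 34), (Vega, Eve, 23, C, 4, 28), (Vega, Eve, 23, C, 8, 34), (Vega, Eve, 23, F, 4, 28), (Vega, Eve, 23, F, 8, 34)}.
Keep only column(s) credits, room, grade: {(3, 30, A), (3, 30, B), (3, 30, D), (3, 30, F), (3, 39, A), (3, 39, B), (3, 39, D), (3, 39, F), (4, 12, B), (4, 12, C), (4, 12, F), (4, 23, B), (4, 23, C), (4, 23, F), (4, 32, B), (4, 32, C), (4, 32, F), (4, 4, B), (4, 4, C), (4, 4, F), (8, 12, B), (8, 12, C), (8, 12, F), (8, 23, B), (8, 23, C), (8, 23, F), (8, 32, B), (8, 32, C), (8, 32, F), (8, 34, F), (8, 4, B), (8, 4, C), (8, 4, F)}
Filtering on room ≤ 34 leaves {(3, 30, A), (3, 30, B), (3, 30, D), (3, 30, F), (4, 12, B), (4, 12, C), (4, 12, F), (4, 23, B), (4, 23, C), (4, 23, F), (4, 32, B), (4, 32, C), (4, 32, F), (4, 4, B), (4, 4, C), (4, 4, F), (8, 12, B), (8, 12, C), (8, 12, F), (8, 23, B), (8, 23, C), (8, 23, F), (8, 32, B), (8, 32, C), (8, 32, F), (8, 34, F), (8, 4, B), (8, 4, C), (8, 4, F)}.
Filtering on room ≠ 34 leaves {(3, 30, A), (3, 30, B), (3, 30, D), (3, 30, F), (4, 12, B), (4, 12, C), (4, 12, F), (4, 23, B), (4, 23, C), (4, 23, F), (4, 32, B), (4, 32, C), (4, 32, F), (4, 4, B), (4, 4, C), (4, 4, F), (8, 12, B), (8, 12, C), (8, 12, F), (8, 23, B), (8, 23, C), (8, 23, F), (8, 32, B), (8, 32, C), (8, 32, F), (8, 4, B), (8, 4, C), (8, 4, F)}.
Keep only column(s) grade, credits (18 duplicate(s) eliminated): {(A, 3), (B, 3), (B, 4), (B, 8), (C, 4), (C, 8), (D, 3), (F, 3), (F, 4), (F, 8)}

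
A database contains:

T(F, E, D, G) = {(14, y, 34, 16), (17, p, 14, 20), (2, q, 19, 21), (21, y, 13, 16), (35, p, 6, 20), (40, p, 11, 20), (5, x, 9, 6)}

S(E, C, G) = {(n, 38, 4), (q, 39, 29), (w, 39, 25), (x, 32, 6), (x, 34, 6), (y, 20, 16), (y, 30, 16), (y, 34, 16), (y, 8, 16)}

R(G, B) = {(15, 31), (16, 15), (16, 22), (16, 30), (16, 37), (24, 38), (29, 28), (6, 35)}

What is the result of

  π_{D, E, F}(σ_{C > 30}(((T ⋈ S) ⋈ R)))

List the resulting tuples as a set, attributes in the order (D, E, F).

T ⋈ S (natural join on E, G): {(14, y, 34, 16, 20), (14, y, 34, 16, 30), (14, y, 34, 16, 34), (14, y, 34, 16, 8), (21, y, 13, 16, 20), (21, y, 13, 16, 30), (21, y, 13, 16, 34), (21, y, 13, 16, 8), (5, x, 9, 6, 32), (5, x, 9, 6, 34)}
(T ⋈ S) ⋈ R (natural join on G): {(14, y, 34, 16, 20, 15), (14, y, 34, 16, 20, 22), (14, y, 34, 16, 20, 30), (14, y, 34, 16, 20, 37), (14, y, 34, 16, 30, 15), (14, y, 34, 16, 30, 22), (14, y, 34, 16, 30, 30), (14, y, 34, 16, 30, 37), (14, y, 34, 16, 34, 15), (14, y, 34, 16, 34, 22), (14, y, 34, 16, 34, 30), (14, y, 34, 16, 34, 37), (14, y, 34, 16, 8, 15), (14, y, 34, 16, 8, 22), (14, y, 34, 16, 8, 30), (14, y, 34, 16, 8, 37), (21, y, 13, 16, 20, 15), (21, y, 13, 16, 20, 22), (21, y, 13, 16, 20, 30), (21, y, 13, 16, 20, 37), (21, y, 13, 16, 30, 15), (21, y, 13, 16, 30, 22), (21, y, 13, 16, 30, 30), (21, y, 13, 16, 30, 37), (21, y, 13, 16, 34, 15), (21, y, 13, 16, 34, 22), (21, y, 13, 16, 34, 30), (21, y, 13, 16, 34, 37), (21, y, 13, 16, 8, 15), (21, y, 13, 16, 8, 22), (21, y, 13, 16, 8, 30), (21, y, 13, 16, 8, 37), (5, x, 9, 6, 32, 35), (5, x, 9, 6, 34, 35)}
Filtering on C > 30 leaves {(14, y, 34, 16, 34, 15), (14, y, 34, 16, 34, 22), (14, y, 34, 16, 34, 30), (14, y, 34, 16, 34, 37), (21, y, 13, 16, 34, 15), (21, y, 13, 16, 34, 22), (21, y, 13, 16, 34, 30), (21, y, 13, 16, 34, 37), (5, x, 9, 6, 32, 35), (5, x, 9, 6, 34, 35)}.
π_{D, E, F} gives {(13, y, 21), (34, y, 14), (9, x, 5)} (7 duplicate(s) eliminated).

{(13, y, 21), (34, y, 14), (9, x, 5)}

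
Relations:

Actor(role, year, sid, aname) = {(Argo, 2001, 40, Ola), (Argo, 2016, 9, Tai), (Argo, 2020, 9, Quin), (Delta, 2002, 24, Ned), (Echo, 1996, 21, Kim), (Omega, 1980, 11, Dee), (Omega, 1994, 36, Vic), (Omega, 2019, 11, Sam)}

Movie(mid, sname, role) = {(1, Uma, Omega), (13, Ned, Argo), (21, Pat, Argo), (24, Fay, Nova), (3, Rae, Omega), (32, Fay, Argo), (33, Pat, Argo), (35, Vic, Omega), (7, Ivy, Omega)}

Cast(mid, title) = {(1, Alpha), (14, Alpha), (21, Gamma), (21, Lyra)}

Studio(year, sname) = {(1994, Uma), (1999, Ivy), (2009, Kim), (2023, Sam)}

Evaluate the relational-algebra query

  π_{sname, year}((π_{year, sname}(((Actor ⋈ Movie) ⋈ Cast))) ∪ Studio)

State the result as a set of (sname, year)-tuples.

{(Ivy, 1999), (Kim, 2009), (Pat, 2001), (Pat, 2016), (Pat, 2020), (Sam, 2023), (Uma, 1980), (Uma, 1994), (Uma, 2019)}

Actor ⋈ Movie (natural join on role): {(Argo, 2001, 40, Ola, 13, Ned), (Argo, 2001, 40, Ola, 21, Pat), (Argo, 2001, 40, Ola, 32, Fay), (Argo, 2001, 40, Ola, 33, Pat), (Argo, 2016, 9, Tai, 13, Ned), (Argo, 2016, 9, Tai, 21, Pat), (Argo, 2016, 9, Tai, 32, Fay), (Argo, 2016, 9, Tai, 33, Pat), (Argo, 2020, 9, Quin, 13, Ned), (Argo, 2020, 9, Quin, 21, Pat), (Argo, 2020, 9, Quin, 32, Fay), (Argo, 2020, 9, Quin, 33, Pat), (Omega, 1980, 11, Dee, 1, Uma), (Omega, 1980, 11, Dee, 3, Rae), (Omega, 1980, 11, Dee, 35, Vic), (Omega, 1980, 11, Dee, 7, Ivy), (Omega, 1994, 36, Vic, 1, Uma), (Omega, 1994, 36, Vic, 3, Rae), (Omega, 1994, 36, Vic, 35, Vic), (Omega, 1994, 36, Vic, 7, Ivy), (Omega, 2019, 11, Sam, 1, Uma), (Omega, 2019, 11, Sam, 3, Rae), (Omega, 2019, 11, Sam, 35, Vic), (Omega, 2019, 11, Sam, 7, Ivy)}
(Actor ⋈ Movie) ⋈ Cast (natural join on mid): {(Argo, 2001, 40, Ola, 21, Pat, Gamma), (Argo, 2001, 40, Ola, 21, Pat, Lyra), (Argo, 2016, 9, Tai, 21, Pat, Gamma), (Argo, 2016, 9, Tai, 21, Pat, Lyra), (Argo, 2020, 9, Quin, 21, Pat, Gamma), (Argo, 2020, 9, Quin, 21, Pat, Lyra), (Omega, 1980, 11, Dee, 1, Uma, Alpha), (Omega, 1994, 36, Vic, 1, Uma, Alpha), (Omega, 2019, 11, Sam, 1, Uma, Alpha)}
Keep only column(s) year, sname (3 duplicate(s) eliminated): {(1980, Uma), (1994, Uma), (2001, Pat), (2016, Pat), (2019, Uma), (2020, Pat)}
Union: {(1980, Uma), (1994, Uma), (2001, Pat), (2016, Pat), (2019, Uma), (2020, Pat)} with {(1994, Uma), (1999, Ivy), (2009, Kim), (2023, Sam)} → {(1980, Uma), (1994, Uma), (1999, Ivy), (2001, Pat), (2009, Kim), (2016, Pat), (2019, Uma), (2020, Pat), (2023, Sam)}
Keep only column(s) sname, year: {(Ivy, 1999), (Kim, 2009), (Pat, 2001), (Pat, 2016), (Pat, 2020), (Sam, 2023), (Uma, 1980), (Uma, 1994), (Uma, 2019)}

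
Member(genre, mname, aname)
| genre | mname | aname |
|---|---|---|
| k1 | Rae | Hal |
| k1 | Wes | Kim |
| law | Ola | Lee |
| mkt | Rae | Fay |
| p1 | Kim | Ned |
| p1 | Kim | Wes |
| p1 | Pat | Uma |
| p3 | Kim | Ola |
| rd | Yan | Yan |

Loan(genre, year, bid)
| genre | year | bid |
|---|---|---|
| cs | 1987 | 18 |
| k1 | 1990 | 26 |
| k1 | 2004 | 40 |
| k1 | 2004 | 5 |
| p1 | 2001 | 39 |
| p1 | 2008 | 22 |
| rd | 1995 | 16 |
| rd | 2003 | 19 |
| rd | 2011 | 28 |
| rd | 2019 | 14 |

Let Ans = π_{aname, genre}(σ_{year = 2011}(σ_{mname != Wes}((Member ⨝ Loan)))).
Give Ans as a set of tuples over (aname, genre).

Joining Member and Loan on genre yields {(k1, Rae, Hal, 1990, 26), (k1, Rae, Hal, 2004, 40), (k1, Rae, Hal, 2004, 5), (k1, Wes, Kim, 1990, 26), (k1, Wes, Kim, 2004, 40), (k1, Wes, Kim, 2004, 5), (p1, Kim, Ned, 2001, 39), (p1, Kim, Ned, 2008, 22), (p1, Kim, Wes, 2001, 39), (p1, Kim, Wes, 2008, 22), (p1, Pat, Uma, 2001, 39), (p1, Pat, Uma, 2008, 22), (rd, Yan, Yan, 1995, 16), (rd, Yan, Yan, 2003, 19), (rd, Yan, Yan, 2011, 28), (rd, Yan, Yan, 2019, 14)}.
Selection mname != Wes: {(k1, Rae, Hal, 1990, 26), (k1, Rae, Hal, 2004, 40), (k1, Rae, Hal, 2004, 5), (p1, Kim, Ned, 2001, 39), (p1, Kim, Ned, 2008, 22), (p1, Kim, Wes, 2001, 39), (p1, Kim, Wes, 2008, 22), (p1, Pat, Uma, 2001, 39), (p1, Pat, Uma, 2008, 22), (rd, Yan, Yan, 1995, 16), (rd, Yan, Yan, 2003, 19), (rd, Yan, Yan, 2011, 28), (rd, Yan, Yan, 2019, 14)}
Selection year = 2011: {(rd, Yan, Yan, 2011, 28)}
π[aname, genre]: project onto (aname, genre) → {(Yan, rd)}

{(Yan, rd)}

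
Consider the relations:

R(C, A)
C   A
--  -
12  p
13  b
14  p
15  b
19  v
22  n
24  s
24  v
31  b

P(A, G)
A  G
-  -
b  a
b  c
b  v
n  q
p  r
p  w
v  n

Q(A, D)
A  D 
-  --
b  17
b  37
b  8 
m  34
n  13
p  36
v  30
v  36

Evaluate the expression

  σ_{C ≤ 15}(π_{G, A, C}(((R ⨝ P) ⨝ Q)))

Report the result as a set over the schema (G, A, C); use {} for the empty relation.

Natural join on A: {(12, p, r), (12, p, w), (13, b, a), (13, b, c), (13, b, v), (14, p, r), (14, p, w), (15, b, a), (15, b, c), (15, b, v), (19, v, n), (22, n, q), (24, v, n), (31, b, a), (31, b, c), (31, b, v)}
Natural join on A: {(12, p, r, 36), (12, p, w, 36), (13, b, a, 17), (13, b, a, 37), (13, b, a, 8), (13, b, c, 17), (13, b, c, 37), (13, b, c, 8), (13, b, v, 17), (13, b, v, 37), (13, b, v, 8), (14, p, r, 36), (14, p, w, 36), (15, b, a, 17), (15, b, a, 37), (15, b, a, 8), (15, b, c, 17), (15, b, c, 37), (15, b, c, 8), (15, b, v, 17), (15, b, v, 37), (15, b, v, 8), (19, v, n, 30), (19, v, n, 36), (22, n, q, 13), (24, v, n, 30), (24, v, n, 36), (31, b, a, 17), (31, b, a, 37), (31, b, a, 8), (31, b, c, 17), (31, b, c, 37), (31, b, c, 8), (31, b, v, 17), (31, b, v, 37), (31, b, v, 8)}
Keep only column(s) G, A, C (20 duplicate(s) eliminated): {(a, b, 13), (a, b, 15), (a, b, 31), (c, b, 13), (c, b, 15), (c, b, 31), (n, v, 19), (n, v, 24), (q, n, 22), (r, p, 12), (r, p, 14), (v, b, 13), (v, b, 15), (v, b, 31), (w, p, 12), (w, p, 14)}
Filtering on C ≤ 15 leaves {(a, b, 13), (a, b, 15), (c, b, 13), (c, b, 15), (r, p, 12), (r, p, 14), (v, b, 13), (v, b, 15), (w, p, 12), (w, p, 14)}.

{(a, b, 13), (a, b, 15), (c, b, 13), (c, b, 15), (r, p, 12), (r, p, 14), (v, b, 13), (v, b, 15), (w, p, 12), (w, p, 14)}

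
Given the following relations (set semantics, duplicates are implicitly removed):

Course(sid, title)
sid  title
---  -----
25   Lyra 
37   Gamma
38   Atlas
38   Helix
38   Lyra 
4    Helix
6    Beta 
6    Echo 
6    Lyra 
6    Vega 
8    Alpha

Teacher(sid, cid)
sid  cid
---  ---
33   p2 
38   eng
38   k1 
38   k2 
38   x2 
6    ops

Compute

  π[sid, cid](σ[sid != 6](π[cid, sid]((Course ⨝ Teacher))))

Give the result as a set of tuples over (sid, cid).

Natural join on sid: {(38, Atlas, eng), (38, Atlas, k1), (38, Atlas, k2), (38, Atlas, x2), (38, Helix, eng), (38, Helix, k1), (38, Helix, k2), (38, Helix, x2), (38, Lyra, eng), (38, Lyra, k1), (38, Lyra, k2), (38, Lyra, x2), (6, Beta, ops), (6, Echo, ops), (6, Lyra, ops), (6, Vega, ops)}
π[cid, sid]: project onto (cid, sid) (11 duplicate(s) eliminated) → {(eng, 38), (k1, 38), (k2, 38), (ops, 6), (x2, 38)}
Apply σ_{sid != 6}; surviving tuples: {(eng, 38), (k1, 38), (k2, 38), (x2, 38)}
π[sid, cid]: project onto (sid, cid) → {(38, eng), (38, k1), (38, k2), (38, x2)}

{(38, eng), (38, k1), (38, k2), (38, x2)}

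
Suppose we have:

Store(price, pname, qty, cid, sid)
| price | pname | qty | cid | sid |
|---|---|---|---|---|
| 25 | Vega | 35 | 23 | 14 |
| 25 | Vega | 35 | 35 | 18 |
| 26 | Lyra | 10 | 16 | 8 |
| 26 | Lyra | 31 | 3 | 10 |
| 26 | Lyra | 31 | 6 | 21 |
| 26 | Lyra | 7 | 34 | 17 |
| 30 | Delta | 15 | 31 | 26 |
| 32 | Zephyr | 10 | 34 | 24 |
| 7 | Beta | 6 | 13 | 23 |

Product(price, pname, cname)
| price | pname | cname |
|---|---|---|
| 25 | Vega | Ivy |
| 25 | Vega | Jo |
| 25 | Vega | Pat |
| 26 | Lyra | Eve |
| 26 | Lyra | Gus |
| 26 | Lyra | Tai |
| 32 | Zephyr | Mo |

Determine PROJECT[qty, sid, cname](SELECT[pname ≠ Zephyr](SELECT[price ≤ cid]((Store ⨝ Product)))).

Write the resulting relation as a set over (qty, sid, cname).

Joining Store and Product on price, pname yields {(25, Vega, 35, 23, 14, Ivy), (25, Vega, 35, 23, 14, Jo), (25, Vega, 35, 23, 14, Pat), (25, Vega, 35, 35, 18, Ivy), (25, Vega, 35, 35, 18, Jo), (25, Vega, 35, 35, 18, Pat), (26, Lyra, 10, 16, 8, Eve), (26, Lyra, 10, 16, 8, Gus), (26, Lyra, 10, 16, 8, Tai), (26, Lyra, 31, 3, 10, Eve), (26, Lyra, 31, 3, 10, Gus), (26, Lyra, 31, 3, 10, Tai), (26, Lyra, 31, 6, 21, Eve), (26, Lyra, 31, 6, 21, Gus), (26, Lyra, 31, 6, 21, Tai), (26, Lyra, 7, 34, 17, Eve), (26, Lyra, 7, 34, 17, Gus), (26, Lyra, 7, 34, 17, Tai), (32, Zephyr, 10, 34, 24, Mo)}.
Selection price ≤ cid: {(25, Vega, 35, 35, 18, Ivy), (25, Vega, 35, 35, 18, Jo), (25, Vega, 35, 35, 18, Pat), (26, Lyra, 7, 34, 17, Eve), (26, Lyra, 7, 34, 17, Gus), (26, Lyra, 7, 34, 17, Tai), (32, Zephyr, 10, 34, 24, Mo)}
Selection pname ≠ Zephyr: {(25, Vega, 35, 35, 18, Ivy), (25, Vega, 35, 35, 18, Jo), (25, Vega, 35, 35, 18, Pat), (26, Lyra, 7, 34, 17, Eve), (26, Lyra, 7, 34, 17, Gus), (26, Lyra, 7, 34, 17, Tai)}
π[qty, sid, cname]: project onto (qty, sid, cname) → {(35, 18, Ivy), (35, 18, Jo), (35, 18, Pat), (7, 17, Eve), (7, 17, Gus), (7, 17, Tai)}

{(35, 18, Ivy), (35, 18, Jo), (35, 18, Pat), (7, 17, Eve), (7, 17, Gus), (7, 17, Tai)}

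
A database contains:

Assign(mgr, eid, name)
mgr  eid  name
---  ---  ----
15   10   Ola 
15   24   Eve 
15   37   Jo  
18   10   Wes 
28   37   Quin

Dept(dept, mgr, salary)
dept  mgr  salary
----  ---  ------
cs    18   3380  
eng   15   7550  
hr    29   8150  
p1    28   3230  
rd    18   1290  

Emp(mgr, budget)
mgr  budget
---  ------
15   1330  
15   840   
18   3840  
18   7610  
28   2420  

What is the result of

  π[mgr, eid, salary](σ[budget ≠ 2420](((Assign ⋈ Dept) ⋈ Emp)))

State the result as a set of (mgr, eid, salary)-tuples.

Joining Assign and Dept on mgr yields {(15, 10, Ola, eng, 7550), (15, 24, Eve, eng, 7550), (15, 37, Jo, eng, 7550), (18, 10, Wes, cs, 3380), (18, 10, Wes, rd, 1290), (28, 37, Quin, p1, 3230)}.
Joining (Assign ⋈ Dept) and Emp on mgr yields {(15, 10, Ola, eng, 7550, 1330), (15, 10, Ola, eng, 7550, 840), (15, 24, Eve, eng, 7550, 1330), (15, 24, Eve, eng, 7550, 840), (15, 37, Jo, eng, 7550, 1330), (15, 37, Jo, eng, 7550, 840), (18, 10, Wes, cs, 3380, 3840), (18, 10, Wes, cs, 3380, 7610), (18, 10, Wes, rd, 1290, 3840), (18, 10, Wes, rd, 1290, 7610), (28, 37, Quin, p1, 3230, 2420)}.
Filtering on budget ≠ 2420 leaves {(15, 10, Ola, eng, 7550, 1330), (15, 10, Ola, eng, 7550, 840), (15, 24, Eve, eng, 7550, 1330), (15, 24, Eve, eng, 7550, 840), (15, 37, Jo, eng, 7550, 1330), (15, 37, Jo, eng, 7550, 840), (18, 10, Wes, cs, 3380, 3840), (18, 10, Wes, cs, 3380, 7610), (18, 10, Wes, rd, 1290, 3840), (18, 10, Wes, rd, 1290, 7610)}.
π[mgr, eid, salary]: project onto (mgr, eid, salary) (5 duplicate(s) eliminated) → {(15, 10, 7550), (15, 24, 7550), (15, 37, 7550), (18, 10, 1290), (18, 10, 3380)}

{(15, 10, 7550), (15, 24, 7550), (15, 37, 7550), (18, 10, 1290), (18, 10, 3380)}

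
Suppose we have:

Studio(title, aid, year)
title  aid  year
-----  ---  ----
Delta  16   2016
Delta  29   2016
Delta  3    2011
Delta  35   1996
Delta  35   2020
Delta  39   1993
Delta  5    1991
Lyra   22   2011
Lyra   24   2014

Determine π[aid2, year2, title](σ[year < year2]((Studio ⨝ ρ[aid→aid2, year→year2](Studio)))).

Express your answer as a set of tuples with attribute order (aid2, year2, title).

ρ[aid→aid2, year→year2]: schema becomes (title, aid2, year2); tuples unchanged.
Natural join on title: {(Delta, 16, 2016, 16, 2016), (Delta, 16, 2016, 29, 2016), (Delta, 16, 2016, 3, 2011), (Delta, 16, 2016, 35, 1996), (Delta, 16, 2016, 35, 2020), (Delta, 16, 2016, 39, 1993), (Delta, 16, 2016, 5, 1991), (Delta, 29, 2016, 16, 2016), (Delta, 29, 2016, 29, 2016), (Delta, 29, 2016, 3, 2011), (Delta, 29, 2016, 35, 1996), (Delta, 29, 2016, 35, 2020), (Delta, 29, 2016, 39, 1993), (Delta, 29, 2016, 5, 1991), (Delta, 3, 2011, 16, 2016), (Delta, 3, 2011, 29, 2016), (Delta, 3, 2011, 3, 2011), (Delta, 3, 2011, 35, 1996), (Delta, 3, 2011, 35, 2020), (Delta, 3, 2011, 39, 1993), (Delta, 3, 2011, 5, 1991), (Delta, 35, 1996, 16, 2016), (Delta, 35, 1996, 29, 2016), (Delta, 35, 1996, 3, 2011), (Delta, 35, 1996, 35, 1996), (Delta, 35, 1996, 35, 2020), (Delta, 35, 1996, 39, 1993), (Delta, 35, 1996, 5, 1991), (Delta, 35, 2020, 16, 2016), (Delta, 35, 2020, 29, 2016), (Delta, 35, 2020, 3, 2011), (Delta, 35, 2020, 35, 1996), (Delta, 35, 2020, 35, 2020), (Delta, 35, 2020, 39, 1993), (Delta, 35, 2020, 5, 1991), (Delta, 39, 1993, 16, 2016), (Delta, 39, 1993, 29, 2016), (Delta, 39, 1993, 3, 2011), (Delta, 39, 1993, 35, 1996), (Delta, 39, 1993, 35, 2020), (Delta, 39, 1993, 39, 1993), (Delta, 39, 1993, 5, 1991), (Delta, 5, 1991, 16, 2016), (Delta, 5, 1991, 29, 2016), (Delta, 5, 1991, 3, 2011), (Delta, 5, 1991, 35, 1996), (Delta, 5, 1991, 35, 2020), (Delta, 5, 1991, 39, 1993), (Delta, 5, 1991, 5, 1991), (Lyra, 22, 2011, 22, 2011), (Lyra, 22, 2011, 24, 2014), (Lyra, 24, 2014, 22, 2011), (Lyra, 24, 2014, 24, 2014)}
Selection year < year2: {(Delta, 16, 2016, 35, 2020), (Delta, 29, 2016, 35, 2020), (Delta, 3, 2011, 16, 2016), (Delta, 3, 2011, 29, 2016), (Delta, 3, 2011, 35, 2020), (Delta, 35, 1996, 16, 2016), (Delta, 35, 1996, 29, 2016), (Delta, 35, 1996, 3, 2011), (Delta, 35, 1996, 35, 2020), (Delta, 39, 1993, 16, 2016), (Delta, 39, 1993, 29, 2016), (Delta, 39, 1993, 3, 2011), (Delta, 39, 1993, 35, 1996), (Delta, 39, 1993, 35, 2020), (Delta, 5, 1991, 16, 2016), (Delta, 5, 1991, 29, 2016), (Delta, 5, 1991, 3, 2011), (Delta, 5, 1991, 35, 1996), (Delta, 5, 1991, 35, 2020), (Delta, 5, 1991, 39, 1993), (Lyra, 22, 2011, 24, 2014)}
π_{aid2, year2, title} gives {(16, 2016, Delta), (24, 2014, Lyra), (29, 2016, Delta), (3, 2011, Delta), (35, 1996, Delta), (35, 2020, Delta), (39, 1993, Delta)} (14 duplicate(s) eliminated).

{(16, 2016, Delta), (24, 2014, Lyra), (29, 2016, Delta), (3, 2011, Delta), (35, 1996, Delta), (35, 2020, Delta), (39, 1993, Delta)}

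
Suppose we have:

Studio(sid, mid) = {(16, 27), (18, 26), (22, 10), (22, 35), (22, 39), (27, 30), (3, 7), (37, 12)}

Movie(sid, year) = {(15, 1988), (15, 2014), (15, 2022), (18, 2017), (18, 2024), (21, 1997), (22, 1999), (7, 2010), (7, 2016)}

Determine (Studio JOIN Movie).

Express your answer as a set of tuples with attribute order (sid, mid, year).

{(18, 26, 2017), (18, 26, 2024), (22, 10, 1999), (22, 35, 1999), (22, 39, 1999)}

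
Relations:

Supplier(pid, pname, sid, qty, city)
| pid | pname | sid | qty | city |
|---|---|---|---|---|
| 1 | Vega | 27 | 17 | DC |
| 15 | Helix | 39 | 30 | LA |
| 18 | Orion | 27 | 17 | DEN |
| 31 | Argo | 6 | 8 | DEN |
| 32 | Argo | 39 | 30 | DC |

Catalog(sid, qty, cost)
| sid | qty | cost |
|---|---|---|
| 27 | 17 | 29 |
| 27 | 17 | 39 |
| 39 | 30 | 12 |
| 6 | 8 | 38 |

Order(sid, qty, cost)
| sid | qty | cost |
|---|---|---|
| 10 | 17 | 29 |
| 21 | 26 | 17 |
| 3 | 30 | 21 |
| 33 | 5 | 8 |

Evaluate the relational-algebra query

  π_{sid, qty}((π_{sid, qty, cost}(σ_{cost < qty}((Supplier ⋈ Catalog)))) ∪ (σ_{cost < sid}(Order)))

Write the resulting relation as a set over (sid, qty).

{(21, 26), (33, 5), (39, 30)}

Natural join on sid, qty: {(1, Vega, 27, 17, DC, 29), (1, Vega, 27, 17, DC, 39), (15, Helix, 39, 30, LA, 12), (18, Orion, 27, 17, DEN, 29), (18, Orion, 27, 17, DEN, 39), (31, Argo, 6, 8, DEN, 38), (32, Argo, 39, 30, DC, 12)}
Selection cost < qty: {(15, Helix, 39, 30, LA, 12), (32, Argo, 39, 30, DC, 12)}
Projecting to sid, qty, cost (1 duplicate(s) eliminated): {(39, 30, 12)}
Selection cost < sid: {(21, 26, 17), (33, 5, 8)}
Taking the union: {(21, 26, 17), (33, 5, 8), (39, 30, 12)}
Projecting to sid, qty: {(21, 26), (33, 5), (39, 30)}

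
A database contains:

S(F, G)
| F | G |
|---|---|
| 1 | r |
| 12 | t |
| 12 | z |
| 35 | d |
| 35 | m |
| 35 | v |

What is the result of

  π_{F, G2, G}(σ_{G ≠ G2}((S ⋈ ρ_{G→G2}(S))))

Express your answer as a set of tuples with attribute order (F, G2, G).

ρ[G→G2]: schema becomes (F, G2); tuples unchanged.
Joining S and ρ_{G→G2}(S) on F yields {(1, r, r), (12, t, t), (12, t, z), (12, z, t), (12, z, z), (35, d, d), (35, d, m), (35, d, v), (35, m, d), (35, m, m), (35, m, v), (35, v, d), (35, v, m), (35, v, v)}.
Selection G ≠ G2: {(12, t, z), (12, z, t), (35, d, m), (35, d, v), (35, m, d), (35, m, v), (35, v, d), (35, v, m)}
π_{F, G2, G} gives {(12, t, z), (12, z, t), (35, d, m), (35, d, v), (35, m, d), (35, m, v), (35, v, d), (35, v, m)}.

{(12, t, z), (12, z, t), (35, d, m), (35, d, v), (35, m, d), (35, m, v), (35, v, d), (35, v, m)}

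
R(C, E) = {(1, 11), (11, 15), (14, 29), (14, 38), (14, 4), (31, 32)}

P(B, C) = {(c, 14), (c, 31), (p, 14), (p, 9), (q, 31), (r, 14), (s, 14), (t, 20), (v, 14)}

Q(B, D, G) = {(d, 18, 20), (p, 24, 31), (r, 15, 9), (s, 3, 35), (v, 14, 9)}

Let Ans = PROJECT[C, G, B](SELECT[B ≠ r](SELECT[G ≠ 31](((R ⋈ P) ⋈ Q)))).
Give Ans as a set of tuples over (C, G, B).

Joining R and P on C yields {(14, 29, c), (14, 29, p), (14, 29, r), (14, 29, s), (14, 29, v), (14, 38, c), (14, 38, p), (14, 38, r), (14, 38, s), (14, 38, v), (14, 4, c), (14, 4, p), (14, 4, r), (14, 4, s), (14, 4, v), (31, 32, c), (31, 32, q)}.
Joining (R ⋈ P) and Q on B yields {(14, 29, p, 24, 31), (14, 29, r, 15, 9), (14, 29, s, 3, 35), (14, 29, v, 14, 9), (14, 38, p, 24, 31), (14, 38, r, 15, 9), (14, 38, s, 3, 35), (14, 38, v, 14, 9), (14, 4, p, 24, 31), (14, 4, r, 15, 9), (14, 4, s, 3, 35), (14, 4, v, 14, 9)}.
Apply σ_{G ≠ 31}; surviving tuples: {(14, 29, r, 15, 9), (14, 29, s, 3, 35), (14, 29, v, 14, 9), (14, 38, r, 15, 9), (14, 38, s, 3, 35), (14, 38, v, 14, 9), (14, 4, r, 15, 9), (14, 4, s, 3, 35), (14, 4, v, 14, 9)}
Apply σ_{B ≠ r}; surviving tuples: {(14, 29, s, 3, 35), (14, 29, v, 14, 9), (14, 38, s, 3, 35), (14, 38, v, 14, 9), (14, 4, s, 3, 35), (14, 4, v, 14, 9)}
Projecting to C, G, B (4 duplicate(s) eliminated): {(14, 35, s), (14, 9, v)}

{(14, 35, s), (14, 9, v)}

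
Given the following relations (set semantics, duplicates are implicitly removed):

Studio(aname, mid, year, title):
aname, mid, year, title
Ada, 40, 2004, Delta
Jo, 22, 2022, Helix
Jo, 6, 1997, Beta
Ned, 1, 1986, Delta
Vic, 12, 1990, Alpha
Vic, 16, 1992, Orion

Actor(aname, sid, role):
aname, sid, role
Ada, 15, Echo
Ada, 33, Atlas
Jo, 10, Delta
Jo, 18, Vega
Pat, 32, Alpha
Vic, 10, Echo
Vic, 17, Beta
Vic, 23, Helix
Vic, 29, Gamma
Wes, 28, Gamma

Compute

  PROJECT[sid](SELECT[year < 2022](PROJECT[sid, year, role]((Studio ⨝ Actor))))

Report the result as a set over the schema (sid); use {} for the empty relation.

Natural join on aname: {(Ada, 40, 2004, Delta, 15, Echo), (Ada, 40, 2004, Delta, 33, Atlas), (Jo, 22, 2022, Helix, 10, Delta), (Jo, 22, 2022, Helix, 18, Vega), (Jo, 6, 1997, Beta, 10, Delta), (Jo, 6, 1997, Beta, 18, Vega), (Vic, 12, 1990, Alpha, 10, Echo), (Vic, 12, 1990, Alpha, 17, Beta), (Vic, 12, 1990, Alpha, 23, Helix), (Vic, 12, 1990, Alpha, 29, Gamma), (Vic, 16, 1992, Orion, 10, Echo), (Vic, 16, 1992, Orion, 17, Beta), (Vic, 16, 1992, Orion, 23, Helix), (Vic, 16, 1992, Orion, 29, Gamma)}
π[sid, year, role]: project onto (sid, year, role) → {(10, 1990, Echo), (10, 1992, Echo), (10, 1997, Delta), (10, 2022, Delta), (15, 2004, Echo), (17, 1990, Beta), (17, 1992, Beta), (18, 1997, Vega), (18, 2022, Vega), (23, 1990, Helix), (23, 1992, Helix), (29, 1990, Gamma), (29, 1992, Gamma), (33, 2004, Atlas)}
Filtering on year < 2022 leaves {(10, 1990, Echo), (10, 1992, Echo), (10, 1997, Delta), (15, 2004, Echo), (17, 1990, Beta), (17, 1992, Beta), (18, 1997, Vega), (23, 1990, Helix), (23, 1992, Helix), (29, 1990, Gamma), (29, 1992, Gamma), (33, 2004, Atlas)}.
π[sid]: project onto (sid) (5 duplicate(s) eliminated) → {10, 15, 17, 18, 23, 29, 33}

{10, 15, 17, 18, 23, 29, 33}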